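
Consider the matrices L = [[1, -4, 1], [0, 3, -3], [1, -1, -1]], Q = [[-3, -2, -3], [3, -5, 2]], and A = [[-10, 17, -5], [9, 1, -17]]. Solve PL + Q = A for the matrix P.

PL = A − Q = [[-7, 19, -2], [6, 6, -19]].
Since L sits to the right of P, P = (A − Q)L⁻¹.
det L = 3, so L⁻¹ = [[-2, -5/3, 3], [-1, -2/3, 1], [-1, -1, 1]].
P = (A − Q)L⁻¹ = [[-3, 1, -4], [1, 5, 5]].

P = [[-3, 1, -4], [1, 5, 5]]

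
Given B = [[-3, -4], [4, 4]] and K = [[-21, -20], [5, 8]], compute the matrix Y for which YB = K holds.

Y = [[-1, -6], [-3, -1]]

B is on the right of Y, so right-multiply by B⁻¹: Y = KB⁻¹.
det B = 4; the adjugate gives B⁻¹ = [[1, 1], [-1, -3/4]].
Y = KB⁻¹ = [[-21, -20], [5, 8]] · [[1, 1], [-1, -3/4]] = [[-1, -6], [-3, -1]].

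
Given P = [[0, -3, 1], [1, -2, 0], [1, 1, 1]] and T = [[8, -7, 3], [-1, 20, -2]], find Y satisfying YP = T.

Y = [[0, 5, 3], [-4, -3, 2]]

P is on the right of Y, so right-multiply by P⁻¹: Y = TP⁻¹.
det P = 6; the adjugate gives P⁻¹ = [[-1/3, 2/3, 1/3], [-1/6, -1/6, 1/6], [1/2, -1/2, 1/2]].
Y = TP⁻¹ = [[8, -7, 3], [-1, 20, -2]] · [[-1/3, 2/3, 1/3], [-1/6, -1/6, 1/6], [1/2, -1/2, 1/2]] = [[0, 5, 3], [-4, -3, 2]].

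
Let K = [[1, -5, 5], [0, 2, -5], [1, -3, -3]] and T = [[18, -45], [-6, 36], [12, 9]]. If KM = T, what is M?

M = [[3, 0], [-3, 3], [0, -6]]

K is on the left of M, so left-multiply by K⁻¹: M = K⁻¹T.
K has determinant -6; K⁻¹ = [[7/2, 5, -5/2], [5/6, 4/3, -5/6], [1/3, 1/3, -1/3]].
M = K⁻¹T = [[7/2, 5, -5/2], [5/6, 4/3, -5/6], [1/3, 1/3, -1/3]] · [[18, -45], [-6, 36], [12, 9]] = [[3, 0], [-3, 3], [0, -6]].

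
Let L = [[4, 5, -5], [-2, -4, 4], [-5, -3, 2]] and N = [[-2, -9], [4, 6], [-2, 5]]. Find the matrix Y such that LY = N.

Y = [[2, -1], [-4, 2], [-2, 3]]

Since L multiplies Y on the left, Y = L⁻¹N.
det L = 6, so L⁻¹ = [[2/3, 5/6, 0], [-8/3, -17/6, -1], [-7/3, -13/6, -1]].
Y = L⁻¹N = [[2/3, 5/6, 0], [-8/3, -17/6, -1], [-7/3, -13/6, -1]] · [[-2, -9], [4, 6], [-2, 5]] = [[2, -1], [-4, 2], [-2, 3]].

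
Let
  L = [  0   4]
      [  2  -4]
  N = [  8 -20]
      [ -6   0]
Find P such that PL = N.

Right-multiplying both sides by L⁻¹ gives P = NL⁻¹.
det L = -8; the adjugate gives L⁻¹ = [[1/2, 1/2], [1/4, 0]].
P = NL⁻¹ = [[8, -20], [-6, 0]] · [[1/2, 1/2], [1/4, 0]] = [[-1, 4], [-3, -3]].

P = [[-1, 4], [-3, -3]]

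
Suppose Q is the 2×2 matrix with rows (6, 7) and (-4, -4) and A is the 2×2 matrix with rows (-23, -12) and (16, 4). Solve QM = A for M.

Left-multiplying both sides by Q⁻¹ gives M = Q⁻¹A.
Q has determinant 4; Q⁻¹ = [[-1, -7/4], [1, 3/2]].
M = Q⁻¹A = [[-1, -7/4], [1, 3/2]] · [[-23, -12], [16, 4]] = [[-5, 5], [1, -6]].

M = [[-5, 5], [1, -6]]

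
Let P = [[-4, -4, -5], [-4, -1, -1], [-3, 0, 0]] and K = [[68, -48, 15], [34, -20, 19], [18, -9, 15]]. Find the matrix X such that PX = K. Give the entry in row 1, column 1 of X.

P is on the left of X, so left-multiply by P⁻¹: X = P⁻¹K.
P has determinant 3; P⁻¹ = [[0, 0, -1/3], [1, -5, 16/3], [-1, 4, -4]].
X = P⁻¹K = [[0, 0, -1/3], [1, -5, 16/3], [-1, 4, -4]] · [[68, -48, 15], [34, -20, 19], [18, -9, 15]] = [[-6, 3, -5], [-6, 4, 0], [-4, 4, 1]].

-6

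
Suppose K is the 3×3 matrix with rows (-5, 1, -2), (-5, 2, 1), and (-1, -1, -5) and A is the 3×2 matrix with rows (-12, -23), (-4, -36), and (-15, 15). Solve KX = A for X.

X = [[1, 6], [-1, -1], [3, -4]]

Left-multiplying both sides by K⁻¹ gives X = K⁻¹A.
det K = 5; the adjugate gives K⁻¹ = [[-9/5, 7/5, 1], [-26/5, 23/5, 3], [7/5, -6/5, -1]].
X = K⁻¹A = [[-9/5, 7/5, 1], [-26/5, 23/5, 3], [7/5, -6/5, -1]] · [[-12, -23], [-4, -36], [-15, 15]] = [[1, 6], [-1, -1], [3, -4]].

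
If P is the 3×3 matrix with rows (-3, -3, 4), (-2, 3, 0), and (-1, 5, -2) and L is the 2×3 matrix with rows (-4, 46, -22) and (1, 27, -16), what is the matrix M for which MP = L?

M = [[-3, 4, 5], [-1, -2, 6]]

Since P sits to the right of M, M = LP⁻¹.
det P = 2; the adjugate gives P⁻¹ = [[-3, 7, -6], [-2, 5, -4], [-7/2, 9, -15/2]].
M = LP⁻¹ = [[-4, 46, -22], [1, 27, -16]] · [[-3, 7, -6], [-2, 5, -4], [-7/2, 9, -15/2]] = [[-3, 4, 5], [-1, -2, 6]].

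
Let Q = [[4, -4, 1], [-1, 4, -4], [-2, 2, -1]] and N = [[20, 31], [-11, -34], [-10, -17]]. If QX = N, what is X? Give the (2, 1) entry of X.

Q is on the left of X, so left-multiply by Q⁻¹: X = Q⁻¹N.
det Q = -6, so Q⁻¹ = [[-2/3, 1/3, -2], [-7/6, 1/3, -5/2], [-1, 0, -2]].
X = Q⁻¹N = [[-2/3, 1/3, -2], [-7/6, 1/3, -5/2], [-1, 0, -2]] · [[20, 31], [-11, -34], [-10, -17]] = [[3, 2], [-2, -5], [0, 3]].

-2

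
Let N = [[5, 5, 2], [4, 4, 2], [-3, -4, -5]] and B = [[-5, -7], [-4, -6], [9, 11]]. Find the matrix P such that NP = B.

P = [[5, 2], [-6, -3], [0, -1]]

N is on the left of P, so left-multiply by N⁻¹: P = N⁻¹B.
det N = 2; the adjugate gives N⁻¹ = [[-6, 17/2, 1], [7, -19/2, -1], [-2, 5/2, 0]].
P = N⁻¹B = [[-6, 17/2, 1], [7, -19/2, -1], [-2, 5/2, 0]] · [[-5, -7], [-4, -6], [9, 11]] = [[5, 2], [-6, -3], [0, -1]].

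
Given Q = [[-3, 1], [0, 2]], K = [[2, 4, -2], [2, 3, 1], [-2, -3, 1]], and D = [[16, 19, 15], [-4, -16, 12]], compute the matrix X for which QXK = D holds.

Isolating X: multiply by Q⁻¹ from the left and K⁻¹ from the right, so X = Q⁻¹DK⁻¹.
det Q = -6, so Q⁻¹ = [[-1/3, 1/6], [0, 1/2]].
det K = -4; the adjugate gives K⁻¹ = [[-3/2, -1/2, -5/2], [1, 1/2, 3/2], [0, 1/2, 1/2]].
Q⁻¹D = [[-6, -9, -3], [-2, -8, 6]].
X = (Q⁻¹D)K⁻¹ = [[0, -3, 0], [-5, 0, -4]].

X = [[0, -3, 0], [-5, 0, -4]]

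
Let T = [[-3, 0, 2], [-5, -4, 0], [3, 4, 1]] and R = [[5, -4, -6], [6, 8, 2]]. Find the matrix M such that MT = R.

T is on the right of M, so right-multiply by T⁻¹: M = RT⁻¹.
det T = -4, so T⁻¹ = [[1, -2, -2], [-5/4, 9/4, 5/2], [2, -3, -3]].
M = RT⁻¹ = [[5, -4, -6], [6, 8, 2]] · [[1, -2, -2], [-5/4, 9/4, 5/2], [2, -3, -3]] = [[-2, -1, -2], [0, 0, 2]].

M = [[-2, -1, -2], [0, 0, 2]]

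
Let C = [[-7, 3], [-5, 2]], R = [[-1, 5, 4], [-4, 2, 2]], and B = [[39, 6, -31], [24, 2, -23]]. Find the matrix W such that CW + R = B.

W = [[-4, 2, 5], [4, 5, 0]]

CW = B − R = [[40, 1, -35], [28, 0, -25]].
Since C multiplies W on the left, W = C⁻¹(B − R).
det C = 1; the adjugate gives C⁻¹ = [[2, -3], [5, -7]].
W = C⁻¹(B − R) = [[-4, 2, 5], [4, 5, 0]].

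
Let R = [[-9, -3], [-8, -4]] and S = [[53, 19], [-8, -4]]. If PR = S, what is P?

P = [[-5, -1], [0, 1]]

R is on the right of P, so right-multiply by R⁻¹: P = SR⁻¹.
det R = 12, so R⁻¹ = [[-1/3, 1/4], [2/3, -3/4]].
P = SR⁻¹ = [[53, 19], [-8, -4]] · [[-1/3, 1/4], [2/3, -3/4]] = [[-5, -1], [0, 1]].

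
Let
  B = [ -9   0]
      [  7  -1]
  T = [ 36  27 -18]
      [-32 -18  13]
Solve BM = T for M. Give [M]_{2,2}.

-3

B is on the left of M, so left-multiply by B⁻¹: M = B⁻¹T.
det B = 9, so B⁻¹ = [[-1/9, 0], [-7/9, -1]].
M = B⁻¹T = [[-1/9, 0], [-7/9, -1]] · [[36, 27, -18], [-32, -18, 13]] = [[-4, -3, 2], [4, -3, 1]].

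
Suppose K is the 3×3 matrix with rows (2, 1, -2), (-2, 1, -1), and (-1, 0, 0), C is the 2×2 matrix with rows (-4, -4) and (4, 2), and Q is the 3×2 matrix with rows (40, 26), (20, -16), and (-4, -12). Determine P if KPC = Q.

P = [[-5, -4], [-1, 5], [-4, -5]]

Isolating P: multiply by K⁻¹ from the left and C⁻¹ from the right, so P = K⁻¹QC⁻¹.
K has determinant -1; K⁻¹ = [[0, 0, -1], [-1, 2, -6], [-1, 1, -4]].
det C = 8; the adjugate gives C⁻¹ = [[1/4, 1/2], [-1/2, -1/2]].
K⁻¹Q = [[4, 12], [24, 14], [-4, 6]].
P = (K⁻¹Q)C⁻¹ = [[-5, -4], [-1, 5], [-4, -5]].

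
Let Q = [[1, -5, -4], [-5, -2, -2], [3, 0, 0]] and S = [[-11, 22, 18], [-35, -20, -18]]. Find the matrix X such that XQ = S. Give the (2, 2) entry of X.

Since Q sits to the right of X, X = SQ⁻¹.
Q has determinant 6; Q⁻¹ = [[0, 0, 1/3], [-1, 2, 11/3], [1, -5/2, -9/2]].
X = SQ⁻¹ = [[-11, 22, 18], [-35, -20, -18]] · [[0, 0, 1/3], [-1, 2, 11/3], [1, -5/2, -9/2]] = [[-4, -1, -4], [2, 5, -4]].

5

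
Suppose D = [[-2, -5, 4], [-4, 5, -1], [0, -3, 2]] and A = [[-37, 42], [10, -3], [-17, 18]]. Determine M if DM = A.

D is on the left of M, so left-multiply by D⁻¹: M = D⁻¹A.
det D = -6; the adjugate gives D⁻¹ = [[-7/6, 1/3, 5/2], [-4/3, 2/3, 3], [-2, 1, 5]].
M = D⁻¹A = [[-7/6, 1/3, 5/2], [-4/3, 2/3, 3], [-2, 1, 5]] · [[-37, 42], [10, -3], [-17, 18]] = [[4, -5], [5, -4], [-1, 3]].

M = [[4, -5], [5, -4], [-1, 3]]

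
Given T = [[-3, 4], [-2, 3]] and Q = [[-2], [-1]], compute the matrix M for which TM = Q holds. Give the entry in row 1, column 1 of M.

T is on the left of M, so left-multiply by T⁻¹: M = T⁻¹Q.
det T = -1; the adjugate gives T⁻¹ = [[-3, 4], [-2, 3]].
M = T⁻¹Q = [[-3, 4], [-2, 3]] · [[-2], [-1]] = [[2], [1]].

2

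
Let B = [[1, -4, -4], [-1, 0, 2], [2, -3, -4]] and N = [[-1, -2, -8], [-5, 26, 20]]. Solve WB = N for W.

W = [[5, -6, -6], [-5, -4, -2]]

Since B sits to the right of W, W = NB⁻¹.
det B = -6; the adjugate gives B⁻¹ = [[-1, 2/3, 4/3], [0, -2/3, -1/3], [-1/2, 5/6, 2/3]].
W = NB⁻¹ = [[-1, -2, -8], [-5, 26, 20]] · [[-1, 2/3, 4/3], [0, -2/3, -1/3], [-1/2, 5/6, 2/3]] = [[5, -6, -6], [-5, -4, -2]].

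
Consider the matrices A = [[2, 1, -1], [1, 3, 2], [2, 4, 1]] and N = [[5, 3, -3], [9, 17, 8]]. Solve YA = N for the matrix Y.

Y = [[2, -1, 1], [2, 5, 0]]

Since A sits to the right of Y, Y = NA⁻¹.
A has determinant -5; A⁻¹ = [[1, 1, -1], [-3/5, -4/5, 1], [2/5, 6/5, -1]].
Y = NA⁻¹ = [[5, 3, -3], [9, 17, 8]] · [[1, 1, -1], [-3/5, -4/5, 1], [2/5, 6/5, -1]] = [[2, -1, 1], [2, 5, 0]].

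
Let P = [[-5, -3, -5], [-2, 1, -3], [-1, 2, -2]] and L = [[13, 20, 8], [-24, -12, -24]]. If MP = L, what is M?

P is on the right of M, so right-multiply by P⁻¹: M = LP⁻¹.
det P = -2; the adjugate gives P⁻¹ = [[-2, 8, -7], [1/2, -5/2, 5/2], [3/2, -13/2, 11/2]].
M = LP⁻¹ = [[13, 20, 8], [-24, -12, -24]] · [[-2, 8, -7], [1/2, -5/2, 5/2], [3/2, -13/2, 11/2]] = [[-4, 2, 3], [6, -6, 6]].

M = [[-4, 2, 3], [6, -6, 6]]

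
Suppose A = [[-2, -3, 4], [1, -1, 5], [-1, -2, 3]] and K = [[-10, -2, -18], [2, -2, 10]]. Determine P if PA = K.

Since A sits to the right of P, P = KA⁻¹.
det A = -2; the adjugate gives A⁻¹ = [[-7/2, -1/2, 11/2], [4, 1, -7], [3/2, 1/2, -5/2]].
P = KA⁻¹ = [[-10, -2, -18], [2, -2, 10]] · [[-7/2, -1/2, 11/2], [4, 1, -7], [3/2, 1/2, -5/2]] = [[0, -6, 4], [0, 2, 0]].

P = [[0, -6, 4], [0, 2, 0]]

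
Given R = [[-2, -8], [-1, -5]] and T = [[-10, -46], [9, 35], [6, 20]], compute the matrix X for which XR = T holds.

X = [[2, 6], [-5, 1], [-5, 4]]

R is on the right of X, so right-multiply by R⁻¹: X = TR⁻¹.
det R = 2, so R⁻¹ = [[-5/2, 4], [1/2, -1]].
X = TR⁻¹ = [[-10, -46], [9, 35], [6, 20]] · [[-5/2, 4], [1/2, -1]] = [[2, 6], [-5, 1], [-5, 4]].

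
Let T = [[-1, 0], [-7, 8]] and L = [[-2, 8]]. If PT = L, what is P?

Right-multiplying both sides by T⁻¹ gives P = LT⁻¹.
T has determinant -8; T⁻¹ = [[-1, 0], [-7/8, 1/8]].
P = LT⁻¹ = [[-2, 8]] · [[-1, 0], [-7/8, 1/8]] = [[-5, 1]].

P = [[-5, 1]]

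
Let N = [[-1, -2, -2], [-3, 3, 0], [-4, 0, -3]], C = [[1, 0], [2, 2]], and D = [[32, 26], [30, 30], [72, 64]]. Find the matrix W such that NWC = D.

Left-multiply by N⁻¹ and right-multiply by C⁻¹: W = N⁻¹DC⁻¹.
N has determinant 3; N⁻¹ = [[-3, -2, 2], [-3, -5/3, 2], [4, 8/3, -3]].
det C = 2, so C⁻¹ = [[1, 0], [-1, 1/2]].
N⁻¹D = [[-12, -10], [-2, 0], [-8, -8]].
W = (N⁻¹D)C⁻¹ = [[-2, -5], [-2, 0], [0, -4]].

W = [[-2, -5], [-2, 0], [0, -4]]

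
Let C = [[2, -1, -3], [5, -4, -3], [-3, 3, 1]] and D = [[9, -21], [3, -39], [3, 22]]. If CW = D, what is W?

W = [[2, -3], [4, 3], [-3, 4]]

C is on the left of W, so left-multiply by C⁻¹: W = C⁻¹D.
det C = -3; the adjugate gives C⁻¹ = [[-5/3, 8/3, 3], [-4/3, 7/3, 3], [-1, 1, 1]].
W = C⁻¹D = [[-5/3, 8/3, 3], [-4/3, 7/3, 3], [-1, 1, 1]] · [[9, -21], [3, -39], [3, 22]] = [[2, -3], [4, 3], [-3, 4]].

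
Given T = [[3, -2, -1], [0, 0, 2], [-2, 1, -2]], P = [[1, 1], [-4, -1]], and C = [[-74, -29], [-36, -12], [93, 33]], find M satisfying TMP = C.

M = [[-2, 5], [5, -2], [-2, 4]]

Isolating M: multiply by T⁻¹ from the left and P⁻¹ from the right, so M = T⁻¹CP⁻¹.
T has determinant 2; T⁻¹ = [[-1, -5/2, -2], [-2, -4, -3], [0, 1/2, 0]].
P has determinant 3; P⁻¹ = [[-1/3, -1/3], [4/3, 1/3]].
T⁻¹C = [[-22, -7], [13, 7], [-18, -6]].
M = (T⁻¹C)P⁻¹ = [[-2, 5], [5, -2], [-2, 4]].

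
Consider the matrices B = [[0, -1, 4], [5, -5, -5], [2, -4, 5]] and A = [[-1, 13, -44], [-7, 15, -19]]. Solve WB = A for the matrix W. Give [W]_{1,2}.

1

Right-multiplying both sides by B⁻¹ gives W = AB⁻¹.
det B = -5; the adjugate gives B⁻¹ = [[9, 11/5, -5], [7, 8/5, -4], [2, 2/5, -1]].
W = AB⁻¹ = [[-1, 13, -44], [-7, 15, -19]] · [[9, 11/5, -5], [7, 8/5, -4], [2, 2/5, -1]] = [[-6, 1, -3], [4, 1, -6]].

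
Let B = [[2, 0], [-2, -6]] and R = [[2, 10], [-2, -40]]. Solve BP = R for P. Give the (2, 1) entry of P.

B is on the left of P, so left-multiply by B⁻¹: P = B⁻¹R.
B has determinant -12; B⁻¹ = [[1/2, 0], [-1/6, -1/6]].
P = B⁻¹R = [[1/2, 0], [-1/6, -1/6]] · [[2, 10], [-2, -40]] = [[1, 5], [0, 5]].

0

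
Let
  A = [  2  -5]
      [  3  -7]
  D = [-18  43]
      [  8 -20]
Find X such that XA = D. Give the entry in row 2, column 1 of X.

Right-multiplying both sides by A⁻¹ gives X = DA⁻¹.
det A = 1; the adjugate gives A⁻¹ = [[-7, 5], [-3, 2]].
X = DA⁻¹ = [[-18, 43], [8, -20]] · [[-7, 5], [-3, 2]] = [[-3, -4], [4, 0]].

4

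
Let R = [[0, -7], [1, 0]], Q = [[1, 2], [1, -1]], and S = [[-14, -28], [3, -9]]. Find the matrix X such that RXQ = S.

X = [[-2, 5], [2, 0]]

X = R⁻¹SQ⁻¹ (apply R⁻¹ on the left and Q⁻¹ on the right).
R has determinant 7; R⁻¹ = [[0, 1], [-1/7, 0]].
det Q = -3, so Q⁻¹ = [[1/3, 2/3], [1/3, -1/3]].
R⁻¹S = [[3, -9], [2, 4]].
X = (R⁻¹S)Q⁻¹ = [[-2, 5], [2, 0]].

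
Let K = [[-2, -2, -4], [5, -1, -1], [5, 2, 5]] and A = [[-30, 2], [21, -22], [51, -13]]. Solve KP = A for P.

P = [[5, -4], [-2, 1], [6, 1]]

K is on the left of P, so left-multiply by K⁻¹: P = K⁻¹A.
det K = 6, so K⁻¹ = [[-1/2, 1/3, -1/3], [-5, 5/3, -11/3], [5/2, -1, 2]].
P = K⁻¹A = [[-1/2, 1/3, -1/3], [-5, 5/3, -11/3], [5/2, -1, 2]] · [[-30, 2], [21, -22], [51, -13]] = [[5, -4], [-2, 1], [6, 1]].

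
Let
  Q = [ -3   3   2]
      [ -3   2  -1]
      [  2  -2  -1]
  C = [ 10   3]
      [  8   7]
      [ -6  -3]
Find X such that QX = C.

Q is on the left of X, so left-multiply by Q⁻¹: X = Q⁻¹C.
det Q = 1, so Q⁻¹ = [[-4, -1, -7], [-5, -1, -9], [2, 0, 3]].
X = Q⁻¹C = [[-4, -1, -7], [-5, -1, -9], [2, 0, 3]] · [[10, 3], [8, 7], [-6, -3]] = [[-6, 2], [-4, 5], [2, -3]].

X = [[-6, 2], [-4, 5], [2, -3]]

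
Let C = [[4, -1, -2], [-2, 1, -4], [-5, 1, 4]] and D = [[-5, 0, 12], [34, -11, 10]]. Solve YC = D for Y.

Y = [[2, -1, 3], [3, -6, -2]]

Since C sits to the right of Y, Y = DC⁻¹.
C has determinant -2; C⁻¹ = [[-4, -1, -3], [-14, -3, -10], [-3/2, -1/2, -1]].
Y = DC⁻¹ = [[-5, 0, 12], [34, -11, 10]] · [[-4, -1, -3], [-14, -3, -10], [-3/2, -1/2, -1]] = [[2, -1, 3], [3, -6, -2]].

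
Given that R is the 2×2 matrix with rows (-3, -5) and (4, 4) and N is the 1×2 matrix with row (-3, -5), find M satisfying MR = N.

M = [[1, 0]]

Since R sits to the right of M, M = NR⁻¹.
R has determinant 8; R⁻¹ = [[1/2, 5/8], [-1/2, -3/8]].
M = NR⁻¹ = [[-3, -5]] · [[1/2, 5/8], [-1/2, -3/8]] = [[1, 0]].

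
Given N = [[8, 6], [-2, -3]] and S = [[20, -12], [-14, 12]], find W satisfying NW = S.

W = [[-2, 3], [6, -6]]

N is on the left of W, so left-multiply by N⁻¹: W = N⁻¹S.
det N = -12; the adjugate gives N⁻¹ = [[1/4, 1/2], [-1/6, -2/3]].
W = N⁻¹S = [[1/4, 1/2], [-1/6, -2/3]] · [[20, -12], [-14, 12]] = [[-2, 3], [6, -6]].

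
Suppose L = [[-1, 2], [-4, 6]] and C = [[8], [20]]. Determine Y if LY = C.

Y = [[4], [6]]

L is on the left of Y, so left-multiply by L⁻¹: Y = L⁻¹C.
det L = 2, so L⁻¹ = [[3, -1], [2, -1/2]].
Y = L⁻¹C = [[3, -1], [2, -1/2]] · [[8], [20]] = [[4], [6]].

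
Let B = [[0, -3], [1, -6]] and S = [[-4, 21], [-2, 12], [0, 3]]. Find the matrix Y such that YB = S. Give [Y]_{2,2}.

-2

Right-multiplying both sides by B⁻¹ gives Y = SB⁻¹.
B has determinant 3; B⁻¹ = [[-2, 1], [-1/3, 0]].
Y = SB⁻¹ = [[-4, 21], [-2, 12], [0, 3]] · [[-2, 1], [-1/3, 0]] = [[1, -4], [0, -2], [-1, 0]].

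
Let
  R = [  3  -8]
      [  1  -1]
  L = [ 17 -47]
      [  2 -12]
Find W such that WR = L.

Since R sits to the right of W, W = LR⁻¹.
R has determinant 5; R⁻¹ = [[-1/5, 8/5], [-1/5, 3/5]].
W = LR⁻¹ = [[17, -47], [2, -12]] · [[-1/5, 8/5], [-1/5, 3/5]] = [[6, -1], [2, -4]].

W = [[6, -1], [2, -4]]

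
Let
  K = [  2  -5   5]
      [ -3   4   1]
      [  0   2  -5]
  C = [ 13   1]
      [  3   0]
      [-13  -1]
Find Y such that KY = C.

Y = [[-6, 3], [-4, 2], [1, 1]]

Since K multiplies Y on the left, Y = K⁻¹C.
det K = 1, so K⁻¹ = [[-22, -15, -25], [-15, -10, -17], [-6, -4, -7]].
Y = K⁻¹C = [[-22, -15, -25], [-15, -10, -17], [-6, -4, -7]] · [[13, 1], [3, 0], [-13, -1]] = [[-6, 3], [-4, 2], [1, 1]].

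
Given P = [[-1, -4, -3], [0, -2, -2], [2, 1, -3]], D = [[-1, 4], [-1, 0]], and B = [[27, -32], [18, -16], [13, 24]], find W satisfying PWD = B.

Isolating W: multiply by P⁻¹ from the left and D⁻¹ from the right, so W = P⁻¹BD⁻¹.
det P = -4; the adjugate gives P⁻¹ = [[-2, 15/4, -1/2], [1, -9/4, 1/2], [-1, 7/4, -1/2]].
D has determinant 4; D⁻¹ = [[0, -1], [1/4, -1/4]].
P⁻¹B = [[7, -8], [-7, 16], [-2, -8]].
W = (P⁻¹B)D⁻¹ = [[-2, -5], [4, 3], [-2, 4]].

W = [[-2, -5], [4, 3], [-2, 4]]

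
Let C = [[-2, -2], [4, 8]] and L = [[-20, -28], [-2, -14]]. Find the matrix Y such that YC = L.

Y = [[6, -2], [-5, -3]]

C is on the right of Y, so right-multiply by C⁻¹: Y = LC⁻¹.
det C = -8, so C⁻¹ = [[-1, -1/4], [1/2, 1/4]].
Y = LC⁻¹ = [[-20, -28], [-2, -14]] · [[-1, -1/4], [1/2, 1/4]] = [[6, -2], [-5, -3]].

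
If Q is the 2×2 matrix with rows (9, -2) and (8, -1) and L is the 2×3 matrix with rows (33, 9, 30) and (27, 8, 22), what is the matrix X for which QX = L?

Left-multiplying both sides by Q⁻¹ gives X = Q⁻¹L.
Q has determinant 7; Q⁻¹ = [[-1/7, 2/7], [-8/7, 9/7]].
X = Q⁻¹L = [[-1/7, 2/7], [-8/7, 9/7]] · [[33, 9, 30], [27, 8, 22]] = [[3, 1, 2], [-3, 0, -6]].

X = [[3, 1, 2], [-3, 0, -6]]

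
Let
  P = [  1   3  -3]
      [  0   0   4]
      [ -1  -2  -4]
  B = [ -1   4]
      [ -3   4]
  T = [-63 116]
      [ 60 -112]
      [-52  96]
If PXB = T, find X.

Left-multiply by P⁻¹ and right-multiply by B⁻¹: X = P⁻¹TB⁻¹.
P has determinant -4; P⁻¹ = [[-2, -9/2, -3], [1, 7/4, 1], [0, 1/4, 0]].
det B = 8, so B⁻¹ = [[1/2, -1/2], [3/8, -1/8]].
P⁻¹T = [[12, -16], [-10, 16], [15, -28]].
X = (P⁻¹T)B⁻¹ = [[0, -4], [1, 3], [-3, -4]].

X = [[0, -4], [1, 3], [-3, -4]]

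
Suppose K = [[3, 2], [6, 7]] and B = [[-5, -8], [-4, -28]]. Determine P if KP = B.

Since K multiplies P on the left, P = K⁻¹B.
det K = 9; the adjugate gives K⁻¹ = [[7/9, -2/9], [-2/3, 1/3]].
P = K⁻¹B = [[7/9, -2/9], [-2/3, 1/3]] · [[-5, -8], [-4, -28]] = [[-3, 0], [2, -4]].

P = [[-3, 0], [2, -4]]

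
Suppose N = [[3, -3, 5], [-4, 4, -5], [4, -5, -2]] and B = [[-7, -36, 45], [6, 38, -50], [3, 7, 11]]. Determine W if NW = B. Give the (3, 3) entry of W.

N is on the left of W, so left-multiply by N⁻¹: W = N⁻¹B.
det N = 5, so N⁻¹ = [[-33/5, -31/5, -1], [-28/5, -26/5, -1], [4/5, 3/5, 0]].
W = N⁻¹B = [[-33/5, -31/5, -1], [-28/5, -26/5, -1], [4/5, 3/5, 0]] · [[-7, -36, 45], [6, 38, -50], [3, 7, 11]] = [[6, -5, 2], [5, -3, -3], [-2, -6, 6]].

6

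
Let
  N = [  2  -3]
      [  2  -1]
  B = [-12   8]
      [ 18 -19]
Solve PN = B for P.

P = [[-1, -5], [5, 4]]

N is on the right of P, so right-multiply by N⁻¹: P = BN⁻¹.
det N = 4, so N⁻¹ = [[-1/4, 3/4], [-1/2, 1/2]].
P = BN⁻¹ = [[-12, 8], [18, -19]] · [[-1/4, 3/4], [-1/2, 1/2]] = [[-1, -5], [5, 4]].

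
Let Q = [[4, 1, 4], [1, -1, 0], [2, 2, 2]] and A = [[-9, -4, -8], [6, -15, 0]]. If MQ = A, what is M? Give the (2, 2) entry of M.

6

Right-multiplying both sides by Q⁻¹ gives M = AQ⁻¹.
det Q = 6, so Q⁻¹ = [[-1/3, 1, 2/3], [-1/3, 0, 2/3], [2/3, -1, -5/6]].
M = AQ⁻¹ = [[-9, -4, -8], [6, -15, 0]] · [[-1/3, 1, 2/3], [-1/3, 0, 2/3], [2/3, -1, -5/6]] = [[-1, -1, -2], [3, 6, -6]].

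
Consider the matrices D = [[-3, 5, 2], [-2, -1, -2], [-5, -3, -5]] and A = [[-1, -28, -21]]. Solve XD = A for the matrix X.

X = [[-4, -1, 3]]

D is on the right of X, so right-multiply by D⁻¹: X = AD⁻¹.
det D = 5; the adjugate gives D⁻¹ = [[-1/5, 19/5, -8/5], [0, 5, -2], [1/5, -34/5, 13/5]].
X = AD⁻¹ = [[-1, -28, -21]] · [[-1/5, 19/5, -8/5], [0, 5, -2], [1/5, -34/5, 13/5]] = [[-4, -1, 3]].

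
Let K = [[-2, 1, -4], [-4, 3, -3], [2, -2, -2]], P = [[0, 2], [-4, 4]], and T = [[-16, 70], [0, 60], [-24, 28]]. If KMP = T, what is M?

M = [[-3, 3], [1, 2], [-5, -2]]

Isolating M: multiply by K⁻¹ from the left and P⁻¹ from the right, so M = K⁻¹TP⁻¹.
K has determinant 2; K⁻¹ = [[-6, 5, 9/2], [-7, 6, 5], [1, -1, -1]].
det P = 8, so P⁻¹ = [[1/2, -1/4], [1/2, 0]].
K⁻¹T = [[-12, 6], [-8, 10], [8, -18]].
M = (K⁻¹T)P⁻¹ = [[-3, 3], [1, 2], [-5, -2]].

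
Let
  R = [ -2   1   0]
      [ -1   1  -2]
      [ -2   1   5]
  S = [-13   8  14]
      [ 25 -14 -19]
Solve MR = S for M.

Right-multiplying both sides by R⁻¹ gives M = SR⁻¹.
det R = -5, so R⁻¹ = [[-7/5, 1, 2/5], [-9/5, 2, 4/5], [-1/5, 0, 1/5]].
M = SR⁻¹ = [[-13, 8, 14], [25, -14, -19]] · [[-7/5, 1, 2/5], [-9/5, 2, 4/5], [-1/5, 0, 1/5]] = [[1, 3, 4], [-6, -3, -5]].

M = [[1, 3, 4], [-6, -3, -5]]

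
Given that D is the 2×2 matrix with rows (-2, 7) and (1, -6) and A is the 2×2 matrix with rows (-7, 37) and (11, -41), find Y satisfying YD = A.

Right-multiplying both sides by D⁻¹ gives Y = AD⁻¹.
det D = 5, so D⁻¹ = [[-6/5, -7/5], [-1/5, -2/5]].
Y = AD⁻¹ = [[-7, 37], [11, -41]] · [[-6/5, -7/5], [-1/5, -2/5]] = [[1, -5], [-5, 1]].

Y = [[1, -5], [-5, 1]]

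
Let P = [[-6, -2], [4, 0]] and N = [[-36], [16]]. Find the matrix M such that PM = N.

Since P multiplies M on the left, M = P⁻¹N.
det P = 8, so P⁻¹ = [[0, 1/4], [-1/2, -3/4]].
M = P⁻¹N = [[0, 1/4], [-1/2, -3/4]] · [[-36], [16]] = [[4], [6]].

M = [[4], [6]]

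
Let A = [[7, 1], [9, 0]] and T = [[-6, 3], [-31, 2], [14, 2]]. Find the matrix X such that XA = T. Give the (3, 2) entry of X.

0

Since A sits to the right of X, X = TA⁻¹.
det A = -9, so A⁻¹ = [[0, 1/9], [1, -7/9]].
X = TA⁻¹ = [[-6, 3], [-31, 2], [14, 2]] · [[0, 1/9], [1, -7/9]] = [[3, -3], [2, -5], [2, 0]].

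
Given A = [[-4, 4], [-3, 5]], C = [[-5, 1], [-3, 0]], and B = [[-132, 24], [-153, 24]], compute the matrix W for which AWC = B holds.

Isolating W: multiply by A⁻¹ from the left and C⁻¹ from the right, so W = A⁻¹BC⁻¹.
A has determinant -8; A⁻¹ = [[-5/8, 1/2], [-3/8, 1/2]].
det C = 3, so C⁻¹ = [[0, -1/3], [1, -5/3]].
A⁻¹B = [[6, -3], [-27, 3]].
W = (A⁻¹B)C⁻¹ = [[-3, 3], [3, 4]].

W = [[-3, 3], [3, 4]]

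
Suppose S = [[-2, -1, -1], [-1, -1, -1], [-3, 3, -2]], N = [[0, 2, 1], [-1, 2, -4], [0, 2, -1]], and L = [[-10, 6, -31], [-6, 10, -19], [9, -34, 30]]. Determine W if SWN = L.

W = [[1, -4, 5], [-2, -5, 2], [-1, 3, -4]]

Left-multiply by S⁻¹ and right-multiply by N⁻¹: W = S⁻¹LN⁻¹.
det S = -5, so S⁻¹ = [[-1, 1, 0], [-1/5, -1/5, 1/5], [6/5, -9/5, -1/5]].
N has determinant -4; N⁻¹ = [[-3/2, -1, 5/2], [1/4, 0, 1/4], [1/2, 0, -1/2]].
S⁻¹L = [[4, 4, 12], [5, -10, 16], [-3, -4, -9]].
W = (S⁻¹L)N⁻¹ = [[1, -4, 5], [-2, -5, 2], [-1, 3, -4]].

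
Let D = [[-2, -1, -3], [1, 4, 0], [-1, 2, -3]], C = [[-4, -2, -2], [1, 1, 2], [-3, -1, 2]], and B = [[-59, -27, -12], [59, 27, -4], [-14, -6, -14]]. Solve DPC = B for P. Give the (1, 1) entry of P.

Left-multiply by D⁻¹ and right-multiply by C⁻¹: P = D⁻¹BC⁻¹.
D has determinant 3; D⁻¹ = [[-4, -3, 4], [1, 1, -1], [2, 5/3, -7/3]].
C has determinant -4; C⁻¹ = [[-1, -3/2, 1/2], [2, 7/2, -3/2], [-1/2, -1/2, 1/2]].
D⁻¹B = [[3, 3, 4], [14, 6, -2], [13, 5, 2]].
P = (D⁻¹B)C⁻¹ = [[1, 4, -1], [-1, 1, -3], [-4, -3, 0]].

1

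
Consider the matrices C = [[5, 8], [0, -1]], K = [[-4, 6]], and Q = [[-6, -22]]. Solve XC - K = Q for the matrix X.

X = [[-2, 0]]

XC = Q + K = [[-10, -16]].
Right-multiplying both sides by C⁻¹ gives X = (Q + K)C⁻¹.
det C = -5; the adjugate gives C⁻¹ = [[1/5, 8/5], [0, -1]].
X = (Q + K)C⁻¹ = [[-2, 0]].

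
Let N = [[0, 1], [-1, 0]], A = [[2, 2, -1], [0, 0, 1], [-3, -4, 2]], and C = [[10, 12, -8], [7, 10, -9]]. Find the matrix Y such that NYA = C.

Y = N⁻¹CA⁻¹ (apply N⁻¹ on the left and A⁻¹ on the right).
det N = 1; the adjugate gives N⁻¹ = [[0, -1], [1, 0]].
det A = 2, so A⁻¹ = [[2, 0, 1], [-3/2, 1/2, -1], [0, 1, 0]].
N⁻¹C = [[-7, -10, 9], [10, 12, -8]].
Y = (N⁻¹C)A⁻¹ = [[1, 4, 3], [2, -2, -2]].

Y = [[1, 4, 3], [2, -2, -2]]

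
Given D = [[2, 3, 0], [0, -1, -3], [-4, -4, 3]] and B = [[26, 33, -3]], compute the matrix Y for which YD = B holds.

Y = [[3, -4, -5]]

D is on the right of Y, so right-multiply by D⁻¹: Y = BD⁻¹.
det D = 6; the adjugate gives D⁻¹ = [[-5/2, -3/2, -3/2], [2, 1, 1], [-2/3, -2/3, -1/3]].
Y = BD⁻¹ = [[26, 33, -3]] · [[-5/2, -3/2, -3/2], [2, 1, 1], [-2/3, -2/3, -1/3]] = [[3, -4, -5]].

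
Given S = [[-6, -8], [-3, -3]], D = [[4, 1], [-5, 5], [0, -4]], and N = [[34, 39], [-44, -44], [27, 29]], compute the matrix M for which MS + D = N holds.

MS = N − D = [[30, 38], [-39, -49], [27, 33]].
Right-multiplying both sides by S⁻¹ gives M = (N − D)S⁻¹.
det S = -6, so S⁻¹ = [[1/2, -4/3], [-1/2, 1]].
M = (N − D)S⁻¹ = [[-4, -2], [5, 3], [-3, -3]].

M = [[-4, -2], [5, 3], [-3, -3]]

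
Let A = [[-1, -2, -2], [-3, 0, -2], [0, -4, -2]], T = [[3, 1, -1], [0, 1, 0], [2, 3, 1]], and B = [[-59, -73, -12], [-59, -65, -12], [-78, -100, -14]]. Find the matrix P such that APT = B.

Isolating P: multiply by A⁻¹ from the left and T⁻¹ from the right, so P = A⁻¹BT⁻¹.
det A = -4; the adjugate gives A⁻¹ = [[2, -1, -1], [3/2, -1/2, -1], [-3, 1, 3/2]].
T has determinant 5; T⁻¹ = [[1/5, -4/5, 1/5], [0, 1, 0], [-2/5, -7/5, 3/5]].
A⁻¹B = [[19, 19, 2], [19, 23, 2], [1, 4, 3]].
P = (A⁻¹B)T⁻¹ = [[3, 1, 5], [3, 5, 5], [-1, -1, 2]].

P = [[3, 1, 5], [3, 5, 5], [-1, -1, 2]]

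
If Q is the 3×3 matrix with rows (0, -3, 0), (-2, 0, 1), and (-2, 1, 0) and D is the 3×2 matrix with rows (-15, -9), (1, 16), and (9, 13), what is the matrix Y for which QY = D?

Since Q multiplies Y on the left, Y = Q⁻¹D.
Q has determinant 6; Q⁻¹ = [[-1/6, 0, -1/2], [-1/3, 0, 0], [-1/3, 1, -1]].
Y = Q⁻¹D = [[-1/6, 0, -1/2], [-1/3, 0, 0], [-1/3, 1, -1]] · [[-15, -9], [1, 16], [9, 13]] = [[-2, -5], [5, 3], [-3, 6]].

Y = [[-2, -5], [5, 3], [-3, 6]]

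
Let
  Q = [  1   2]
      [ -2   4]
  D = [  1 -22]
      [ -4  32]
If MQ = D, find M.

M = [[-5, -3], [6, 5]]

Q is on the right of M, so right-multiply by Q⁻¹: M = DQ⁻¹.
det Q = 8, so Q⁻¹ = [[1/2, -1/4], [1/4, 1/8]].
M = DQ⁻¹ = [[1, -22], [-4, 32]] · [[1/2, -1/4], [1/4, 1/8]] = [[-5, -3], [6, 5]].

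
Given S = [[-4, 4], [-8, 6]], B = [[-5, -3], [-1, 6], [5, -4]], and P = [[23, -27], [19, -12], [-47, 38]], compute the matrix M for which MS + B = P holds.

M = [[-3, -2], [-3, -1], [3, 5]]

MS = P − B = [[28, -24], [20, -18], [-52, 42]].
Since S sits to the right of M, M = (P − B)S⁻¹.
det S = 8; the adjugate gives S⁻¹ = [[3/4, -1/2], [1, -1/2]].
M = (P − B)S⁻¹ = [[-3, -2], [-3, -1], [3, 5]].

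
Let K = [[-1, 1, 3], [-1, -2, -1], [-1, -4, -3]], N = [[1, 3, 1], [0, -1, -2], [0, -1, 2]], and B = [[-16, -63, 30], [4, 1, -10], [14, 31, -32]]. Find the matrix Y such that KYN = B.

Y = [[1, -2, -5], [0, -3, -1], [-5, -1, 5]]

Left-multiply by K⁻¹ and right-multiply by N⁻¹: Y = K⁻¹BN⁻¹.
K has determinant 2; K⁻¹ = [[1, -9/2, 5/2], [-1, 3, -2], [1, -5/2, 3/2]].
det N = -4, so N⁻¹ = [[1, 7/4, 5/4], [0, -1/2, -1/2], [0, -1/4, 1/4]].
K⁻¹B = [[1, 10, -5], [0, 4, 4], [-5, -19, 7]].
Y = (K⁻¹B)N⁻¹ = [[1, -2, -5], [0, -3, -1], [-5, -1, 5]].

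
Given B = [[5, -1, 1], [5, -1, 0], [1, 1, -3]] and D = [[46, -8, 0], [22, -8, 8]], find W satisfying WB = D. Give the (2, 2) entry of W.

Since B sits to the right of W, W = DB⁻¹.
det B = 6, so B⁻¹ = [[1/2, -1/3, 1/6], [5/2, -8/3, 5/6], [1, -1, 0]].
W = DB⁻¹ = [[46, -8, 0], [22, -8, 8]] · [[1/2, -1/3, 1/6], [5/2, -8/3, 5/6], [1, -1, 0]] = [[3, 6, 1], [-1, 6, -3]].

6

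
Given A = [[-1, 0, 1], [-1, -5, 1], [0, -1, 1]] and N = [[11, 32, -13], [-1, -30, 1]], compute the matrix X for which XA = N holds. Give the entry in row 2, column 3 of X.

A is on the right of X, so right-multiply by A⁻¹: X = NA⁻¹.
A has determinant 5; A⁻¹ = [[-4/5, -1/5, 1], [1/5, -1/5, 0], [1/5, -1/5, 1]].
X = NA⁻¹ = [[11, 32, -13], [-1, -30, 1]] · [[-4/5, -1/5, 1], [1/5, -1/5, 0], [1/5, -1/5, 1]] = [[-5, -6, -2], [-5, 6, 0]].

0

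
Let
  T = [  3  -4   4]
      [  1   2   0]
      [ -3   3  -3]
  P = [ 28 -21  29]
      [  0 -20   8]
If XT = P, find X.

X = [[5, 4, -3], [2, -6, 0]]

Right-multiplying both sides by T⁻¹ gives X = PT⁻¹.
det T = 6; the adjugate gives T⁻¹ = [[-1, 0, -4/3], [1/2, 1/2, 2/3], [3/2, 1/2, 5/3]].
X = PT⁻¹ = [[28, -21, 29], [0, -20, 8]] · [[-1, 0, -4/3], [1/2, 1/2, 2/3], [3/2, 1/2, 5/3]] = [[5, 4, -3], [2, -6, 0]].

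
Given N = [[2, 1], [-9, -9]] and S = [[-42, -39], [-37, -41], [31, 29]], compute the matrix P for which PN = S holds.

N is on the right of P, so right-multiply by N⁻¹: P = SN⁻¹.
det N = -9, so N⁻¹ = [[1, 1/9], [-1, -2/9]].
P = SN⁻¹ = [[-42, -39], [-37, -41], [31, 29]] · [[1, 1/9], [-1, -2/9]] = [[-3, 4], [4, 5], [2, -3]].

P = [[-3, 4], [4, 5], [2, -3]]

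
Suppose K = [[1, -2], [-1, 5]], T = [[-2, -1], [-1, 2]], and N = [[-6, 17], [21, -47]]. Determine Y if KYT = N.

Y = [[-1, -2], [0, -5]]

Isolating Y: multiply by K⁻¹ from the left and T⁻¹ from the right, so Y = K⁻¹NT⁻¹.
det K = 3, so K⁻¹ = [[5/3, 2/3], [1/3, 1/3]].
det T = -5; the adjugate gives T⁻¹ = [[-2/5, -1/5], [-1/5, 2/5]].
K⁻¹N = [[4, -3], [5, -10]].
Y = (K⁻¹N)T⁻¹ = [[-1, -2], [0, -5]].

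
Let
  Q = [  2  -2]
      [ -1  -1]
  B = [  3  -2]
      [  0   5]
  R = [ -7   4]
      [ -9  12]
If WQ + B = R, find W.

WQ = R − B = [[-10, 6], [-9, 7]].
Since Q sits to the right of W, W = (R − B)Q⁻¹.
det Q = -4, so Q⁻¹ = [[1/4, -1/2], [-1/4, -1/2]].
W = (R − B)Q⁻¹ = [[-4, 2], [-4, 1]].

W = [[-4, 2], [-4, 1]]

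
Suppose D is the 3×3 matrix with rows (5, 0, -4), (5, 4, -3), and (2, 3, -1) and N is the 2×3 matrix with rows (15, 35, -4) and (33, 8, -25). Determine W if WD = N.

Right-multiplying both sides by D⁻¹ gives W = ND⁻¹.
D has determinant -3; D⁻¹ = [[-5/3, 4, -16/3], [1/3, -1, 5/3], [-7/3, 5, -20/3]].
W = ND⁻¹ = [[15, 35, -4], [33, 8, -25]] · [[-5/3, 4, -16/3], [1/3, -1, 5/3], [-7/3, 5, -20/3]] = [[-4, 5, 5], [6, -1, 4]].

W = [[-4, 5, 5], [6, -1, 4]]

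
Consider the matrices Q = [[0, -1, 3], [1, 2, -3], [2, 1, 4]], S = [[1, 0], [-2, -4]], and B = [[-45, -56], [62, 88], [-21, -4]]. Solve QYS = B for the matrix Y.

Y = [[-4, -3], [5, -5], [-4, 3]]

Isolating Y: multiply by Q⁻¹ from the left and S⁻¹ from the right, so Y = Q⁻¹BS⁻¹.
Q has determinant 1; Q⁻¹ = [[11, 7, -3], [-10, -6, 3], [-3, -2, 1]].
det S = -4, so S⁻¹ = [[1, 0], [-1/2, -1/4]].
Q⁻¹B = [[2, 12], [15, 20], [-10, -12]].
Y = (Q⁻¹B)S⁻¹ = [[-4, -3], [5, -5], [-4, 3]].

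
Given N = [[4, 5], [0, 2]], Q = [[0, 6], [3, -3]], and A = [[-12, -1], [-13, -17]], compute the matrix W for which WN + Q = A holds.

WN = A − Q = [[-12, -7], [-16, -14]].
N is on the right of W, so right-multiply by N⁻¹: W = (A − Q)N⁻¹.
N has determinant 8; N⁻¹ = [[1/4, -5/8], [0, 1/2]].
W = (A − Q)N⁻¹ = [[-3, 4], [-4, 3]].

W = [[-3, 4], [-4, 3]]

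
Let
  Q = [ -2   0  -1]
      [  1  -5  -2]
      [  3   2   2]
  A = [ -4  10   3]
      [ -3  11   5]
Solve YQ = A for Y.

Y = [[1, -2, 0], [-3, -3, -2]]

Since Q sits to the right of Y, Y = AQ⁻¹.
det Q = -5, so Q⁻¹ = [[6/5, 2/5, 1], [8/5, 1/5, 1], [-17/5, -4/5, -2]].
Y = AQ⁻¹ = [[-4, 10, 3], [-3, 11, 5]] · [[6/5, 2/5, 1], [8/5, 1/5, 1], [-17/5, -4/5, -2]] = [[1, -2, 0], [-3, -3, -2]].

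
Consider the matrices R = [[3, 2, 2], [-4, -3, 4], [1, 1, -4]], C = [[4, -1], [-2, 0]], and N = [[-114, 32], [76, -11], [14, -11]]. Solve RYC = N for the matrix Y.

Isolating Y: multiply by R⁻¹ from the left and C⁻¹ from the right, so Y = R⁻¹NC⁻¹.
det R = -2; the adjugate gives R⁻¹ = [[-4, -5, -7], [6, 7, 10], [1/2, 1/2, 1/2]].
det C = -2; the adjugate gives C⁻¹ = [[0, -1/2], [-1, -2]].
R⁻¹N = [[-22, 4], [-12, 5], [-12, 5]].
Y = (R⁻¹N)C⁻¹ = [[-4, 3], [-5, -4], [-5, -4]].

Y = [[-4, 3], [-5, -4], [-5, -4]]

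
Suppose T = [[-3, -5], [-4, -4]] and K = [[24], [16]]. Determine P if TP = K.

P = [[2], [-6]]

Left-multiplying both sides by T⁻¹ gives P = T⁻¹K.
T has determinant -8; T⁻¹ = [[1/2, -5/8], [-1/2, 3/8]].
P = T⁻¹K = [[1/2, -5/8], [-1/2, 3/8]] · [[24], [16]] = [[2], [-6]].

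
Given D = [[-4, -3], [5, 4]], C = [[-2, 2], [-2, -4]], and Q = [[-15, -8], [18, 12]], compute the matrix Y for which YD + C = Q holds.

Y = [[2, -1], [0, 4]]

YD = Q − C = [[-13, -10], [20, 16]].
Right-multiplying both sides by D⁻¹ gives Y = (Q − C)D⁻¹.
D has determinant -1; D⁻¹ = [[-4, -3], [5, 4]].
Y = (Q − C)D⁻¹ = [[2, -1], [0, 4]].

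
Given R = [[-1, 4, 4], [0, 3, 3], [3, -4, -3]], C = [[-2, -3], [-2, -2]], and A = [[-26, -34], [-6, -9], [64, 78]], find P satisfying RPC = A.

P = [[-4, -5], [-1, 3], [2, -3]]

Left-multiply by R⁻¹ and right-multiply by C⁻¹: P = R⁻¹AC⁻¹.
det R = -3; the adjugate gives R⁻¹ = [[-1, 4/3, 0], [-3, 3, -1], [3, -8/3, 1]].
det C = -2; the adjugate gives C⁻¹ = [[1, -3/2], [-1, 1]].
R⁻¹A = [[18, 22], [-4, -3], [2, 0]].
P = (R⁻¹A)C⁻¹ = [[-4, -5], [-1, 3], [2, -3]].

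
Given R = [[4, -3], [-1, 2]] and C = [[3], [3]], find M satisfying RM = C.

Left-multiplying both sides by R⁻¹ gives M = R⁻¹C.
det R = 5; the adjugate gives R⁻¹ = [[2/5, 3/5], [1/5, 4/5]].
M = R⁻¹C = [[2/5, 3/5], [1/5, 4/5]] · [[3], [3]] = [[3], [3]].

M = [[3], [3]]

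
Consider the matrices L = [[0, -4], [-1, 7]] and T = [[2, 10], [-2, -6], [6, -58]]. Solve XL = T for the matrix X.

L is on the right of X, so right-multiply by L⁻¹: X = TL⁻¹.
det L = -4, so L⁻¹ = [[-7/4, -1], [-1/4, 0]].
X = TL⁻¹ = [[2, 10], [-2, -6], [6, -58]] · [[-7/4, -1], [-1/4, 0]] = [[-6, -2], [5, 2], [4, -6]].

X = [[-6, -2], [5, 2], [4, -6]]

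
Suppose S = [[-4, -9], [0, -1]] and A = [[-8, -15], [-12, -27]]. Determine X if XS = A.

Right-multiplying both sides by S⁻¹ gives X = AS⁻¹.
det S = 4, so S⁻¹ = [[-1/4, 9/4], [0, -1]].
X = AS⁻¹ = [[-8, -15], [-12, -27]] · [[-1/4, 9/4], [0, -1]] = [[2, -3], [3, 0]].

X = [[2, -3], [3, 0]]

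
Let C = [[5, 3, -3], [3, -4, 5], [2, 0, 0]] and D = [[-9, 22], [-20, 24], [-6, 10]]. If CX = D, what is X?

C is on the left of X, so left-multiply by C⁻¹: X = C⁻¹D.
C has determinant 6; C⁻¹ = [[0, 0, 1/2], [5/3, 1, -17/3], [4/3, 1, -29/6]].
X = C⁻¹D = [[0, 0, 1/2], [5/3, 1, -17/3], [4/3, 1, -29/6]] · [[-9, 22], [-20, 24], [-6, 10]] = [[-3, 5], [-1, 4], [-3, 5]].

X = [[-3, 5], [-1, 4], [-3, 5]]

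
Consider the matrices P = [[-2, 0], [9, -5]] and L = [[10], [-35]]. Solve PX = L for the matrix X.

X = [[-5], [-2]]

Left-multiplying both sides by P⁻¹ gives X = P⁻¹L.
det P = 10; the adjugate gives P⁻¹ = [[-1/2, 0], [-9/10, -1/5]].
X = P⁻¹L = [[-1/2, 0], [-9/10, -1/5]] · [[10], [-35]] = [[-5], [-2]].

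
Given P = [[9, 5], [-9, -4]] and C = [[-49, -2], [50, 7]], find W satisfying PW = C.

Left-multiplying both sides by P⁻¹ gives W = P⁻¹C.
det P = 9; the adjugate gives P⁻¹ = [[-4/9, -5/9], [1, 1]].
W = P⁻¹C = [[-4/9, -5/9], [1, 1]] · [[-49, -2], [50, 7]] = [[-6, -3], [1, 5]].

W = [[-6, -3], [1, 5]]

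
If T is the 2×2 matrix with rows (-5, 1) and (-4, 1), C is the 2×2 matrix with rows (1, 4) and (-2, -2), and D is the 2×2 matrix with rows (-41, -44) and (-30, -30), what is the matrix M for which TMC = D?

Isolating M: multiply by T⁻¹ from the left and C⁻¹ from the right, so M = T⁻¹DC⁻¹.
det T = -1; the adjugate gives T⁻¹ = [[-1, 1], [-4, 5]].
det C = 6; the adjugate gives C⁻¹ = [[-1/3, -2/3], [1/3, 1/6]].
T⁻¹D = [[11, 14], [14, 26]].
M = (T⁻¹D)C⁻¹ = [[1, -5], [4, -5]].

M = [[1, -5], [4, -5]]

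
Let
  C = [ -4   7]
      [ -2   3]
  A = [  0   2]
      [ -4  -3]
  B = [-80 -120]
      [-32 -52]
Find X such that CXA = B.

Isolating X: multiply by C⁻¹ from the left and A⁻¹ from the right, so X = C⁻¹BA⁻¹.
det C = 2, so C⁻¹ = [[3/2, -7/2], [1, -2]].
det A = 8; the adjugate gives A⁻¹ = [[-3/8, -1/4], [1/2, 0]].
C⁻¹B = [[-8, 2], [-16, -16]].
X = (C⁻¹B)A⁻¹ = [[4, 2], [-2, 4]].

X = [[4, 2], [-2, 4]]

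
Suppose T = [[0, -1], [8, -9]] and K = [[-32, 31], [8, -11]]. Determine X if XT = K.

X = [[5, -4], [2, 1]]

Since T sits to the right of X, X = KT⁻¹.
T has determinant 8; T⁻¹ = [[-9/8, 1/8], [-1, 0]].
X = KT⁻¹ = [[-32, 31], [8, -11]] · [[-9/8, 1/8], [-1, 0]] = [[5, -4], [2, 1]].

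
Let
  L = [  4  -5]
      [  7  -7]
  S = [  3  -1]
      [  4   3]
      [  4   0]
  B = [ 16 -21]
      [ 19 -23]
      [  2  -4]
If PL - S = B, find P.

PL = B + S = [[19, -22], [23, -20], [6, -4]].
L is on the right of P, so right-multiply by L⁻¹: P = (B + S)L⁻¹.
L has determinant 7; L⁻¹ = [[-1, 5/7], [-1, 4/7]].
P = (B + S)L⁻¹ = [[3, 1], [-3, 5], [-2, 2]].

P = [[3, 1], [-3, 5], [-2, 2]]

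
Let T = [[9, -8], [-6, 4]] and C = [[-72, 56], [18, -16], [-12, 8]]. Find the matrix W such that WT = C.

W = [[-4, 6], [2, 0], [0, 2]]

Since T sits to the right of W, W = CT⁻¹.
det T = -12; the adjugate gives T⁻¹ = [[-1/3, -2/3], [-1/2, -3/4]].
W = CT⁻¹ = [[-72, 56], [18, -16], [-12, 8]] · [[-1/3, -2/3], [-1/2, -3/4]] = [[-4, 6], [2, 0], [0, 2]].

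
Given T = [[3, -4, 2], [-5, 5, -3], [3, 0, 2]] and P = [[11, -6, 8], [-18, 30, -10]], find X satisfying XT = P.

X = [[4, 2, 3], [0, 6, 4]]

Since T sits to the right of X, X = PT⁻¹.
det T = -4; the adjugate gives T⁻¹ = [[-5/2, -2, -1/2], [-1/4, 0, 1/4], [15/4, 3, 5/4]].
X = PT⁻¹ = [[11, -6, 8], [-18, 30, -10]] · [[-5/2, -2, -1/2], [-1/4, 0, 1/4], [15/4, 3, 5/4]] = [[4, 2, 3], [0, 6, 4]].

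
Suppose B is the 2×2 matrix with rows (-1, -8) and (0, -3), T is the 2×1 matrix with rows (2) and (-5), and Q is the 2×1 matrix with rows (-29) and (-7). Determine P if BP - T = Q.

BP = Q + T = [[-27], [-12]].
Since B multiplies P on the left, P = B⁻¹(Q + T).
B has determinant 3; B⁻¹ = [[-1, 8/3], [0, -1/3]].
P = B⁻¹(Q + T) = [[-5], [4]].

P = [[-5], [4]]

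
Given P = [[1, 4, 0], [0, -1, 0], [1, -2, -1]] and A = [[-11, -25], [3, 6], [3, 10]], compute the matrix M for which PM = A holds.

P is on the left of M, so left-multiply by P⁻¹: M = P⁻¹A.
det P = 1, so P⁻¹ = [[1, 4, 0], [0, -1, 0], [1, 6, -1]].
M = P⁻¹A = [[1, 4, 0], [0, -1, 0], [1, 6, -1]] · [[-11, -25], [3, 6], [3, 10]] = [[1, -1], [-3, -6], [4, 1]].

M = [[1, -1], [-3, -6], [4, 1]]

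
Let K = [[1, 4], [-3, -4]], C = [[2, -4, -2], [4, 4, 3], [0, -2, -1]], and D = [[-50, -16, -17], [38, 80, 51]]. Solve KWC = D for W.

W = [[5, -1, 4], [-3, -2, 0]]

Isolating W: multiply by K⁻¹ from the left and C⁻¹ from the right, so W = K⁻¹DC⁻¹.
det K = 8, so K⁻¹ = [[-1/2, -1/2], [3/8, 1/8]].
C has determinant 4; C⁻¹ = [[1/2, 0, -1], [1, -1/2, -7/2], [-2, 1, 6]].
K⁻¹D = [[6, -32, -17], [-14, 4, 0]].
W = (K⁻¹D)C⁻¹ = [[5, -1, 4], [-3, -2, 0]].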